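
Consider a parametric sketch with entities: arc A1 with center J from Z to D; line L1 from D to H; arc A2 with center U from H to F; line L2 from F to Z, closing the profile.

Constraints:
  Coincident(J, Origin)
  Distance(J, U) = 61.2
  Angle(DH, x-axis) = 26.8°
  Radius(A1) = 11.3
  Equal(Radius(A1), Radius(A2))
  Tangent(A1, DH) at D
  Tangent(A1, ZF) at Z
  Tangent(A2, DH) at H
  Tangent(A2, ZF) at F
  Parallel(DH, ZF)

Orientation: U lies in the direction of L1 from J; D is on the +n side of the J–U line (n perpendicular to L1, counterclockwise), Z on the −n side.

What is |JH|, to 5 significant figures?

62.234

The slot axis is L1's direction at 26.8°, so u = (cos 26.8°, sin 26.8°) = (0.89259, 0.45088) and n = (−sin 26.8°, cos 26.8°) = (-0.45088, 0.89259). J is at the origin and U lies 61.2 along u from J, so U = 61.2·u = (54.626, 27.594). Tangency of A1 to both parallel lines with radius 11.3 puts D and Z at J ± 11.3·n: D = (-5.0949, 10.086), Z = (5.0949, -10.086). Equal radii place H and F the same way about U: H = U + 11.3·n = (49.531, 37.680), F = U − 11.3·n = (59.721, 17.507). Then |JH| = |H − J| = 62.234.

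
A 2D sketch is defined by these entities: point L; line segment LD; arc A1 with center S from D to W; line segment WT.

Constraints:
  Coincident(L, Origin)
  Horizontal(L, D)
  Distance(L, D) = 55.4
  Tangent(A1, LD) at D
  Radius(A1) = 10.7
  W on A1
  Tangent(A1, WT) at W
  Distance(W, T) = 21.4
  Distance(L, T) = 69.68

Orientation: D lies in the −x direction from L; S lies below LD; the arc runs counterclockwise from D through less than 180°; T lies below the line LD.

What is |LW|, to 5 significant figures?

67.115

Checks: ∠(SD, DL) = 90.00° ✓; |SW| = 10.70 ✓; ∠(SW, WT) = 90.00° ✓; |WT| = 21.40 ✓; |LT| = 69.68 ✓.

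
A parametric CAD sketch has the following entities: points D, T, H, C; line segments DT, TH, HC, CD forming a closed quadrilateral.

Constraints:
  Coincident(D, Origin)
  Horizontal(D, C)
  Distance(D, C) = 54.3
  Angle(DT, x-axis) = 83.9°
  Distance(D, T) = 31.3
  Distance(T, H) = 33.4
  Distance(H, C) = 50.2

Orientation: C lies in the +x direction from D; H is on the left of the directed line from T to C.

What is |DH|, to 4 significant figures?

56.56

Checks: D.y = 0.00, C.y = 0.00 ✓; |TH| = 33.40 ✓; |HC| = 50.20 ✓.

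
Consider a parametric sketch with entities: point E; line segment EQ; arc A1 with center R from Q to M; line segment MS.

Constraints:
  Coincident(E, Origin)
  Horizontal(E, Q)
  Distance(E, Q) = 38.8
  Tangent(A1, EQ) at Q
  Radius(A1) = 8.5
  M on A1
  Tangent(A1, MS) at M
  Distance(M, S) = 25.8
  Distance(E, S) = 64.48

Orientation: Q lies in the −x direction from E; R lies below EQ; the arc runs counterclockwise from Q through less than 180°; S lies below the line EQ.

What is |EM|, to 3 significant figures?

46.5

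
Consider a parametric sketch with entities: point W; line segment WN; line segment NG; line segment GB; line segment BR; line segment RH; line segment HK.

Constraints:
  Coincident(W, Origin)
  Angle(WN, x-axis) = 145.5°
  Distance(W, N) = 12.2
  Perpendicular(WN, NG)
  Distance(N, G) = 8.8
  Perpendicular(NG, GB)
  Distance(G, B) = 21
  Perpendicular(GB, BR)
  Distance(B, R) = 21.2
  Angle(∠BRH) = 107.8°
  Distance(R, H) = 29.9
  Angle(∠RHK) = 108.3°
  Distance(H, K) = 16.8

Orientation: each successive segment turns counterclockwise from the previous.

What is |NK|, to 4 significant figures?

19.11

W is at the origin; WN runs at 145.5° with length 12.2, so N = (-10.05, 6.910). WN ⟂ NG, so NG runs at -124.5°; with |NG| = 8.8, G = (-15.04, -0.3422). NG is perpendicular to GB, so GB runs at -34.50°; with |GB| = 21.0, B = (2.268, -12.24). GB is perpendicular to BR, so BR runs at 55.50°; with |BR| = 21.2, R = (14.28, 5.235). ∠BRH = 107.8° gives RH at 127.7° from the x-axis; with |RH| = 29.9, H = (-4.009, 28.89). ∠RHK = 108.3° gives HK at -160.6° from the x-axis; with |HK| = 16.8, K = (-19.86, 23.31). Then |NK| = |K − N| = 19.11.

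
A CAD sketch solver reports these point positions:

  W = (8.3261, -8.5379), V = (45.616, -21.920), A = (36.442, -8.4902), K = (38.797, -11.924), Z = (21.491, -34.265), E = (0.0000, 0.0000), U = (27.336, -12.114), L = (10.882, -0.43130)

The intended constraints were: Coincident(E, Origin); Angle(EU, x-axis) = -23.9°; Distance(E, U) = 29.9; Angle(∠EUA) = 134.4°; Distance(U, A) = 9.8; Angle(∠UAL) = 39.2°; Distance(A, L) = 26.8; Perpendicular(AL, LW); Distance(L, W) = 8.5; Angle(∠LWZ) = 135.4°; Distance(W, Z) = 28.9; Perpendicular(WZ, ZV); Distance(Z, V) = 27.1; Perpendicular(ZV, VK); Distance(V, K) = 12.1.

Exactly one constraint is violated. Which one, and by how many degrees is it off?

Perpendicular(ZV, VK) — off by 7.20°.

E = (0.00, 0.00) ✓; EU at -23.90° ✓; |EU| = 29.90 ✓; ∠EUA = 134.4° ✓; |UA| = 9.801 ✓; ∠UAL = 39.20° ✓; |AL| = 26.80 ✓; ∠(AL, LW) = 90.00° ✓; |LW| = 8.500 ✓; ∠LWZ = 135.4° ✓; |WZ| = 28.90 ✓; ∠(WZ, ZV) = 90.00° ✓; |ZV| = 27.10 ✓; ∠(ZV, VK) = 97.20° ✗; |VK| = 12.10 ✓.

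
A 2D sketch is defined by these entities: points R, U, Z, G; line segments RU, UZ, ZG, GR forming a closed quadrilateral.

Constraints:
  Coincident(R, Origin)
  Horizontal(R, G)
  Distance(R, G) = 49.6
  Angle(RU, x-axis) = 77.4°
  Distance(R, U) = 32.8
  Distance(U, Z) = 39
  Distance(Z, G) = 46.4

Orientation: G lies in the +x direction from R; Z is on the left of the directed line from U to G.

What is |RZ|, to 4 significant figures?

63.35

R is at the origin; R and G share the same y with |RG| = 49.6 and G in +x, so G = (49.6, 0). RU runs at 77.4° with |RU| = 32.8, so U = (7.155, 32.01). Z is determined by |UZ| = 39.0 and |ZG| = 46.4 together: it lies at the intersection of circle(U, 39.0) and circle(G, 46.4). With |UG| = 53.16, the foot of the radical line on UG is 20.64 from U and the perpendicular offset is √(39.0² − 20.64²) = 33.09. Taking the left-of-UG solution: Z = (43.56, 46.00).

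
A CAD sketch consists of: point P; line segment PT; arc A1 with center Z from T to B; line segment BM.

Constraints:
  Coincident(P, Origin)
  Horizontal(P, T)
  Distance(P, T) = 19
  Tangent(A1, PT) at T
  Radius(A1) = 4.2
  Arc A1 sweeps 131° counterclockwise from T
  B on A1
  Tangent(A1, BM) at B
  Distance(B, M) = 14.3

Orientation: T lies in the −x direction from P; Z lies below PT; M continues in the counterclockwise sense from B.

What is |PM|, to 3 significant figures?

21.9

P is at the origin; PT is horizontal with |PT| = 19.0 and T on the −x side, so T = (-19.0, 0.00). Tangency of A1 to PT means the radius ZT is perpendicular to PT, so Z = T + (0, -4.2) = (-19.0, -4.20). On A1, T sits at bearing 90° from Z; a 131° counterclockwise sweep puts B at bearing 221°, so B = Z + 4.2·(cos 221°, sin 221°) = (-22.2, -6.96). A1 meets BM tangentially, so ZB is at right angles to BM, so BM runs along (−sin 221°, cos 221°); with |BM| = 14.3, M = (-12.8, -17.7). Then |PM| = |M − P| = 21.9.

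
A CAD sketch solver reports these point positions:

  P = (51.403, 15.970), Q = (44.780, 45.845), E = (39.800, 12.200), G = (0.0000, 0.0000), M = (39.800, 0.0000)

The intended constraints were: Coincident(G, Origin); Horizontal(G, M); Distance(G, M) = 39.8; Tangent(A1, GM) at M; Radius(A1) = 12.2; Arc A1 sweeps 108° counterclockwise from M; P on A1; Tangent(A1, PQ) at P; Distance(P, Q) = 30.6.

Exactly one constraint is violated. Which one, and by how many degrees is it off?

Tangent(A1, PQ) at P — off by 5.50°.

G = (0.00, 0.00) ✓; G.y = 0.00, M.y = 0.00 ✓; |GM| = 39.80 ✓; ∠(EM, MG) = 90.00° ✓; |EM| = 12.20 ✓; bearing(E→P) − bearing(E→M) = 108.0° ✓; |EP| = 12.20 ✓; ∠(EP, PQ) = 95.50° ✗; |PQ| = 30.60 ✓.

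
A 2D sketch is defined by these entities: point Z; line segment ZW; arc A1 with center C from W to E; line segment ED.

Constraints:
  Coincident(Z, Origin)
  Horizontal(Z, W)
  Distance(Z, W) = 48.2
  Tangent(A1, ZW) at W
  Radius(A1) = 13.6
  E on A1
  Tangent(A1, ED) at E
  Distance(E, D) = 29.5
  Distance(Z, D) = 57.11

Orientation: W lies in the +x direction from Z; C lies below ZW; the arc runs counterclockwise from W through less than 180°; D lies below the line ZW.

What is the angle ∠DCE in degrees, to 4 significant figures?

65.25°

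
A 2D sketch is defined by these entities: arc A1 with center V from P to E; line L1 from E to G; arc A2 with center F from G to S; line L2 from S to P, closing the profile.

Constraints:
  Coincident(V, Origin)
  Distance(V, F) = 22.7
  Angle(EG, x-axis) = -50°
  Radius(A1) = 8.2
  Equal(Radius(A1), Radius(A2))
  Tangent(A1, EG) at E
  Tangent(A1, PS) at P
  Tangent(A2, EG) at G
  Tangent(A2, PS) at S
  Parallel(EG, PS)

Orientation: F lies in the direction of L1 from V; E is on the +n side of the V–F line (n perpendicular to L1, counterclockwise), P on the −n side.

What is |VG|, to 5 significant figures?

24.136

The slot axis is L1's direction at -50.0°, so u = (cos -50.0°, sin -50.0°) = (0.64279, -0.76604) and n = (−sin -50.0°, cos -50.0°) = (0.76604, 0.64279). V is at the origin and F lies 22.7 along u from V, so F = 22.7·u = (14.591, -17.389). Tangency of A1 to both parallel lines with radius 8.2 puts E and P at V ± 8.2·n: E = (6.2816, 5.2709), P = (-6.2816, -5.2709). Equal radii place G and S the same way about F: G = F + 8.2·n = (20.873, -12.118), S = F − 8.2·n = (8.3097, -22.660). Then |VG| = |G − V| = 24.136.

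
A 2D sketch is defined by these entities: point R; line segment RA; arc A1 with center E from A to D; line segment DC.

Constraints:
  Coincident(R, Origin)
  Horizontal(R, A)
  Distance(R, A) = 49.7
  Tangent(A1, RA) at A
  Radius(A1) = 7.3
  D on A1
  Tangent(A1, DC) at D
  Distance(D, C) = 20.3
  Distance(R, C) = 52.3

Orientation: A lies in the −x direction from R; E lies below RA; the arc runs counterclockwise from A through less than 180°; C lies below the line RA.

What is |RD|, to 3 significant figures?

56.9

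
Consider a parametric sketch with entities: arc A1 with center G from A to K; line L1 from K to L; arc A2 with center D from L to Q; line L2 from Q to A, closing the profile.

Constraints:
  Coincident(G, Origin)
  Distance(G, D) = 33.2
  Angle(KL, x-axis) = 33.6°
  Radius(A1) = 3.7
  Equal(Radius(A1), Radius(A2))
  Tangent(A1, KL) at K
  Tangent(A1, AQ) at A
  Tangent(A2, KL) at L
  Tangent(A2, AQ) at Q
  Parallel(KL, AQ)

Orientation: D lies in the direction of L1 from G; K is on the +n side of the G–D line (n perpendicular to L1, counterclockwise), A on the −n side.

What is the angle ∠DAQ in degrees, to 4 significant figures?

6.359°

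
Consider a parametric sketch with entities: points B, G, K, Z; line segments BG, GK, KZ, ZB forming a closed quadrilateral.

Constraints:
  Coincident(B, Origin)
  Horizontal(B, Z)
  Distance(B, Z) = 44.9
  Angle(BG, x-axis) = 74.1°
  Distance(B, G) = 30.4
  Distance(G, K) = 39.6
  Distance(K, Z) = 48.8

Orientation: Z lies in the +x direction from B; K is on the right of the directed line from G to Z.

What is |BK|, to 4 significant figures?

9.216

Checks: |GK| = 39.60 ✓; |KZ| = 48.80 ✓.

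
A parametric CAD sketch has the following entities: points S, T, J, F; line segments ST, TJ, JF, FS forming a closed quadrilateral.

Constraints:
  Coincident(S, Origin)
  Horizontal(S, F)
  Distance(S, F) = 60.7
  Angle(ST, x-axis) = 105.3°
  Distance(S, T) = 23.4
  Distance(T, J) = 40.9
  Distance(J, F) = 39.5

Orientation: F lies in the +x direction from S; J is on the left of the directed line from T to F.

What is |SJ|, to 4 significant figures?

44.99

S is at the origin; SF is horizontal with |SF| = 60.7 and F in +x, so F = (60.7, 0). ST runs at 105.3° with |ST| = 23.4, so T = (-6.175, 22.57). J is determined by |TJ| = 40.9 and |JF| = 39.5 together: it lies at the intersection of circle(T, 40.9) and circle(F, 39.5). With |TF| = 70.58, the foot of the radical line on TF is 36.09 from T and the perpendicular offset is √(40.9² − 36.09²) = 19.25. Taking the left-of-TF solution: J = (34.17, 29.27).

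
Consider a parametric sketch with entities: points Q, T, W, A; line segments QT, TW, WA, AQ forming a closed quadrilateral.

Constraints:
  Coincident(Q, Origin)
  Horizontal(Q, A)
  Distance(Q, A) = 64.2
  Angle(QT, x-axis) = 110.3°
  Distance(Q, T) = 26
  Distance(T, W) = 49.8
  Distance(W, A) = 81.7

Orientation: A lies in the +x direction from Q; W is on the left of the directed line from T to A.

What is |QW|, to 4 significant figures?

68.93

Q is at the origin; Q and A share the same y with |QA| = 64.2 and A in +x, so A = (64.2, 0). QT runs at 110.3° with |QT| = 26.0, so T = (-9.020, 24.39). W is determined by |TW| = 49.8 and |WA| = 81.7 together: it lies at the intersection of circle(T, 49.8) and circle(A, 81.7). With |TA| = 77.17, the foot of the radical line on TA is 11.41 from T and the perpendicular offset is √(49.8² − 11.41²) = 48.48. Taking the left-of-TA solution: W = (17.12, 66.77).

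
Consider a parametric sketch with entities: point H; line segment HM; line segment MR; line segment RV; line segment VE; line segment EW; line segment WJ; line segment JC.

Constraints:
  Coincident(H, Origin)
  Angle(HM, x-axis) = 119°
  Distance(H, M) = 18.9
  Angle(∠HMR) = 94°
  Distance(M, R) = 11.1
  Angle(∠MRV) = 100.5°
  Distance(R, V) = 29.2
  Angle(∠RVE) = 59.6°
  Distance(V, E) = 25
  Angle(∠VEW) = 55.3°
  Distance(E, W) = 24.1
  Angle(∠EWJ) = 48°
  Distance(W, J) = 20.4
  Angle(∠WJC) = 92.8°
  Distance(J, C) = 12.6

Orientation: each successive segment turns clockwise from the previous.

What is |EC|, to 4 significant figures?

7.229

H is at the origin; HM runs at 119.0° with length 18.9, so M = (-9.163, 16.53). ∠HMR = 94.0° gives MR at 33.00° from the x-axis; with |MR| = 11.1, R = (0.1463, 22.58). ∠MRV = 100.5° gives RV at -46.50° from the x-axis; with |RV| = 29.2, V = (20.25, 1.395). ∠RVE = 59.6° gives VE at -166.9° from the x-axis; with |VE| = 25.0, E = (-4.103, -4.271). ∠VEW = 55.3° gives EW at 68.40° from the x-axis; with |EW| = 24.1, W = (4.769, 18.14). ∠EWJ = 48.0° gives WJ at -63.60° from the x-axis; with |WJ| = 20.4, J = (13.84, -0.1363). ∠WJC = 92.8° gives JC at -150.8° from the x-axis; with |JC| = 12.6, C = (2.840, -6.283). Then |EC| = |C − E| = 7.229.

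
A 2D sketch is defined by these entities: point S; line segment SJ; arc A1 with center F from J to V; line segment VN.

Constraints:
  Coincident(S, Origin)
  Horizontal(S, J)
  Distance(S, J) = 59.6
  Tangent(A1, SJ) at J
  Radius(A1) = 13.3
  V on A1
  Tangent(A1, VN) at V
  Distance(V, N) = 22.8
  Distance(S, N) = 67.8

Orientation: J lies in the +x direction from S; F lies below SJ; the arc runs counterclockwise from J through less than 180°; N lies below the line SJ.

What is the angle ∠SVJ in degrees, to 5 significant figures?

103.74°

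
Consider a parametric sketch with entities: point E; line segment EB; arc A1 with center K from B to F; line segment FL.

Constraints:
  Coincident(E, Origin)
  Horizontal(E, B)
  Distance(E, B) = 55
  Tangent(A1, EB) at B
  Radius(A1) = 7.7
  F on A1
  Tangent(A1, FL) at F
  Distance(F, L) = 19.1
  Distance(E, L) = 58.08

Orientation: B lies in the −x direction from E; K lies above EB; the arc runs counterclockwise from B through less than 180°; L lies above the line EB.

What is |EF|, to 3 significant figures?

48.3

E is at the origin; EB is horizontal with |EB| = 55.0 and B on the −x side, so B = (-55.0, 0.00). Tangency of A1 to EB means the radius KB is perpendicular to EB, so K = B + (0, 7.7) = (-55.0, 7.70). Since KF ⟂ FL (tangency), |KL| = √(7.7² + 19.1²) = 20.6 regardless of where F sits on A1. So L lies on both circle(E, 58.08) and circle(K, 20.6); the above-EB intersection is L = (-50.9, 27.9). F is the foot of the tangent from L: F = (-47.4, 9.12).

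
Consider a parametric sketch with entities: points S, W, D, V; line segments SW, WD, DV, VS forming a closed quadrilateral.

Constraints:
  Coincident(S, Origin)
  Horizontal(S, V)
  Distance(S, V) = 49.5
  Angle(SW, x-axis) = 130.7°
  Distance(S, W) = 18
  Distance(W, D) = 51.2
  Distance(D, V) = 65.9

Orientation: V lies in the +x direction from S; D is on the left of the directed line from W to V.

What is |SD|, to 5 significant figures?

58.916

Checks: |SV| = 49.50 ✓; |SW| = 18.00 ✓; |WD| = 51.20 ✓; |DV| = 65.90 ✓.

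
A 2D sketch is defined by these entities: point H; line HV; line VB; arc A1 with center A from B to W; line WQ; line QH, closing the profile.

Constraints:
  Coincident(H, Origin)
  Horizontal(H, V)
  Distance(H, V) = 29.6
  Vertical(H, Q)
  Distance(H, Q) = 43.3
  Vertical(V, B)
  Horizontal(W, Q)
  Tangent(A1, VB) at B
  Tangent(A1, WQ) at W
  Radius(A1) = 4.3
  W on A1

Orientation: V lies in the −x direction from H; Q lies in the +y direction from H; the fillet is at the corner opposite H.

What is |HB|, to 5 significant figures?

48.961

H is at the origin; H and V share the same y with |HV| = 29.6 and V on the −x side, so V = (-29.600, 0.0000). HQ is vertical with |HQ| = 43.3 and Q on the +y side, so Q = (0.0000, 43.300). The virtual corner opposite H is at (-29.600, 43.300). The tangent condition forces AB to be normal to VB and the tangent condition forces AW to be normal to WQ, with radius 4.3, so the center A sits 4.3 in from both sides at A = (-25.300, 39.000). That places the tangent points at B = (-29.600, 39.000) on VB and W = (-25.300, 43.300) on WQ. Then |HB| = |B − H| = 48.961.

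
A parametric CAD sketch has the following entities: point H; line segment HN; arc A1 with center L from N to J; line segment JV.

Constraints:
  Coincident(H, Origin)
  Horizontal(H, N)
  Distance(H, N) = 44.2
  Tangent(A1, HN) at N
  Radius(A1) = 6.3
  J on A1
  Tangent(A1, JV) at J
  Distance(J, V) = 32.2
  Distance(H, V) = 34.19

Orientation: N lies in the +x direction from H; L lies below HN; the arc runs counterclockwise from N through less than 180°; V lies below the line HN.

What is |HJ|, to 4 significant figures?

39.28

Checks: |LJ| = 6.300 ✓; ∠(LJ, JV) = 90.00° ✓; |JV| = 32.20 ✓; |HV| = 34.19 ✓.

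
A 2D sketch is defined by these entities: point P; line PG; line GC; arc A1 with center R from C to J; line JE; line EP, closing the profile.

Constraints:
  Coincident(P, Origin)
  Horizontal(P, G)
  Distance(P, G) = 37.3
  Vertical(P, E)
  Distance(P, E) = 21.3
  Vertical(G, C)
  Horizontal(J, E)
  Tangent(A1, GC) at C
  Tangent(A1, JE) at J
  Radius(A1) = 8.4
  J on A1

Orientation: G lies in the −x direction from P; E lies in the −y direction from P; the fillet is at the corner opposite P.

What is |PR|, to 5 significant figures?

31.648

P is at the origin; P and G share the same y with |PG| = 37.3 and G on the −x side, so G = (-37.300, 0.0000). PE is vertical with |PE| = 21.3 and E on the −y side, so E = (0.0000, -21.300). The virtual corner opposite P is at (-37.300, -21.300). The tangent condition forces RC to be normal to GC and tangency of A1 to JE means the radius RJ is perpendicular to JE, with radius 8.4, so the center R sits 8.4 in from both sides at R = (-28.900, -12.900). Then |PR| = |R − P| = 31.648.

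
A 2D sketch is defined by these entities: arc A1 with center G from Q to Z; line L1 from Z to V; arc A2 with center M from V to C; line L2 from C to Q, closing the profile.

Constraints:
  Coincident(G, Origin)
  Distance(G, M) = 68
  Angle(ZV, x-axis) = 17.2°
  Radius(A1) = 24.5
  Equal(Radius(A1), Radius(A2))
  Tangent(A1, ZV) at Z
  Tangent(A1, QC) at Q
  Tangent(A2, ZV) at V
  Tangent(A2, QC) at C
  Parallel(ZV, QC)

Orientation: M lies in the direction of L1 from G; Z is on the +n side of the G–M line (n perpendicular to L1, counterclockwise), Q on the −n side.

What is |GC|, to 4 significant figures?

72.28

The slot axis is L1's direction at 17.2°, so u = (cos 17.2°, sin 17.2°) = (0.9553, 0.2957) and n = (−sin 17.2°, cos 17.2°) = (-0.2957, 0.9553). G is at the origin and M lies 68.0 along u from G, so M = 68.0·u = (64.96, 20.11). Tangency of A1 to both parallel lines with radius 24.5 puts Z and Q at G ± 24.5·n: Z = (-7.245, 23.40), Q = (7.245, -23.40). Equal radii place V and C the same way about M: V = M + 24.5·n = (57.71, 43.51), C = M − 24.5·n = (72.20, -3.296). Then |GC| = |C − G| = 72.28.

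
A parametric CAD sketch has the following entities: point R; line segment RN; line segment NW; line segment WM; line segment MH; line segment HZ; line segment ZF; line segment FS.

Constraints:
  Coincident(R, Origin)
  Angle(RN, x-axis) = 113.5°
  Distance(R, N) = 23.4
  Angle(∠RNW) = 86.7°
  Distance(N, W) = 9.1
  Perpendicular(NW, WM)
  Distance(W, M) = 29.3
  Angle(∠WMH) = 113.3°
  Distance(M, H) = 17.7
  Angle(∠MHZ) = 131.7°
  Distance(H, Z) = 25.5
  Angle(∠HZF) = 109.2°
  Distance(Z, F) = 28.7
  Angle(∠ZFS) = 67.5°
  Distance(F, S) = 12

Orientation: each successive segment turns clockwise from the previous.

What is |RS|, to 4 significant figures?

27.53

R is at the origin; RN runs at 113.5° with length 23.4, so N = (-9.331, 21.46). ∠RNW = 86.7° gives NW at 20.20° from the x-axis; with |NW| = 9.1, W = (-0.7904, 24.60). The perpendicularity gives WM at right angles to NW, so WM runs at -69.80°; with |WM| = 29.3, M = (9.327, -2.896). ∠WMH = 113.3° gives MH at -136.5° from the x-axis; with |MH| = 17.7, H = (-3.512, -15.08). ∠MHZ = 131.7° gives HZ at 175.2° from the x-axis; with |HZ| = 25.5, Z = (-28.92, -12.95). ∠HZF = 109.2° gives ZF at 104.4° from the x-axis; with |ZF| = 28.7, F = (-36.06, 14.85). ∠ZFS = 67.5° gives FS at -8.100° from the x-axis; with |FS| = 12.0, S = (-24.18, 13.16). Then |RS| = |S − R| = 27.53.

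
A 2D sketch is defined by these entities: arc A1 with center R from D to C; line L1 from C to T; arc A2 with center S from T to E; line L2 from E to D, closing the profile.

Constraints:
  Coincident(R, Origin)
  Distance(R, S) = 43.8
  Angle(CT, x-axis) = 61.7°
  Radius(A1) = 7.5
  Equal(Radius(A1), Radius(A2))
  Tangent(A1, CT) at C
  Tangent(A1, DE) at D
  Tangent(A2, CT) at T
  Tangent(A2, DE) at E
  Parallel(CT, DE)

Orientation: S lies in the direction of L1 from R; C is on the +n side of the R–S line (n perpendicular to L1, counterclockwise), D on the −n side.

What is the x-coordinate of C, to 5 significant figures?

-6.6036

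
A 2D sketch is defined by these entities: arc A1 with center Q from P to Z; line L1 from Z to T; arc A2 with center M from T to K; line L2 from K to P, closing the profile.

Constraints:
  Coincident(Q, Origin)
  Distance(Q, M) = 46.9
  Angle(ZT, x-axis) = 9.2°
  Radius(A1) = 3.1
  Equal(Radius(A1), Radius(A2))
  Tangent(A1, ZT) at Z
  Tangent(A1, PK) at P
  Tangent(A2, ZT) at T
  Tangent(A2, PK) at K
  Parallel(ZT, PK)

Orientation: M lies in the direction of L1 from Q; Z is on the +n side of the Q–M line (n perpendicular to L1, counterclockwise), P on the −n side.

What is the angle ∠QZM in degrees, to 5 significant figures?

86.218°

The slot axis is L1's direction at 9.2°, so u = (cos 9.2°, sin 9.2°) = (0.98714, 0.15988) and n = (−sin 9.2°, cos 9.2°) = (-0.15988, 0.98714). Q is at the origin and M lies 46.9 along u from Q, so M = 46.9·u = (46.297, 7.4984). Tangency of A1 to both parallel lines with radius 3.1 puts Z and P at Q ± 3.1·n: Z = (-0.49563, 3.0601), P = (0.49563, -3.0601). Then cos ∠QZM = ZQ·ZM / (|ZQ||ZM|), giving 86.218°.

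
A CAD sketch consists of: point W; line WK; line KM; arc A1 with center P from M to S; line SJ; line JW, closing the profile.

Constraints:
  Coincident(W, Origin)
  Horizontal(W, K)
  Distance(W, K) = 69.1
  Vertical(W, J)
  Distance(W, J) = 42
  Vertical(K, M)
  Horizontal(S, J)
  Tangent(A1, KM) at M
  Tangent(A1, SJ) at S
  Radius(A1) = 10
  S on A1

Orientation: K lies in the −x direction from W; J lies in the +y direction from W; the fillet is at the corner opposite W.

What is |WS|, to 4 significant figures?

72.50

W is at the origin; WK is horizontal with |WK| = 69.1 and K on the −x side, so K = (-69.10, 0.000). W and J share the same x with |WJ| = 42.0 and J on the +y side, so J = (0.000, 42.00). The virtual corner opposite W is at (-69.10, 42.00). The tangent condition forces PM to be normal to KM and the tangent condition forces PS to be normal to SJ, with radius 10.0, so the center P sits 10.0 in from both sides at P = (-59.10, 32.00). That places the tangent points at M = (-69.10, 32.00) on KM and S = (-59.10, 42.00) on SJ. Then |WS| = |S − W| = 72.50.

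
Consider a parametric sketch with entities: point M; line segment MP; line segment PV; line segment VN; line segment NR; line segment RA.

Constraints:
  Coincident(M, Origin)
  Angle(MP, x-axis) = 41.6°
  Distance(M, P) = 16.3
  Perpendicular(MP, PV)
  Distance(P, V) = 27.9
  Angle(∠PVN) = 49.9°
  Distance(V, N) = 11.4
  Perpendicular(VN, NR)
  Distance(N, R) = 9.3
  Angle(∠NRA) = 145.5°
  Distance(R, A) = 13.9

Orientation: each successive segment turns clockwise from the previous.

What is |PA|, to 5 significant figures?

14.456

M is at the origin; MP runs at 41.6° with length 16.3, so P = (12.189, 10.822). The perpendicularity gives PV at right angles to MP, so PV runs at -48.400°; with |PV| = 27.9, V = (30.713, -10.042). ∠PVN = 49.9° gives VN at -178.50° from the x-axis; with |VN| = 11.4, N = (19.317, -10.340). The perpendicularity gives NR at right angles to VN, so NR runs at 91.500°; with |NR| = 9.3, R = (19.073, -1.0432). ∠NRA = 145.5° gives RA at 57.000° from the x-axis; with |RA| = 13.9, A = (26.644, 10.614). Then |PA| = |A − P| = 14.456.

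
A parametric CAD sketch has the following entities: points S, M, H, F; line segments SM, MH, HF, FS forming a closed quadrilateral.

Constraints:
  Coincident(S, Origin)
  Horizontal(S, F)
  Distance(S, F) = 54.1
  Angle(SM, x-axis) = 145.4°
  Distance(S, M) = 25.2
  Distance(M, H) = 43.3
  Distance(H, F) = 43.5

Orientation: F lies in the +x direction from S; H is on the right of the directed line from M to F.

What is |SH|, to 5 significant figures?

18.320

S is at the origin; SF is horizontal with |SF| = 54.1 and F in +x, so F = (54.1, 0). SM runs at 145.4° with |SM| = 25.2, so M = (-20.743, 14.310). H is determined by |MH| = 43.3 and |HF| = 43.5 together: it lies at the intersection of circle(M, 43.3) and circle(F, 43.5). With |MF| = 76.199, the foot of the radical line on MF is 37.985 from M and the perpendicular offset is √(43.3² − 37.985²) = 20.784. Taking the right-of-MF solution: H = (12.663, -13.238).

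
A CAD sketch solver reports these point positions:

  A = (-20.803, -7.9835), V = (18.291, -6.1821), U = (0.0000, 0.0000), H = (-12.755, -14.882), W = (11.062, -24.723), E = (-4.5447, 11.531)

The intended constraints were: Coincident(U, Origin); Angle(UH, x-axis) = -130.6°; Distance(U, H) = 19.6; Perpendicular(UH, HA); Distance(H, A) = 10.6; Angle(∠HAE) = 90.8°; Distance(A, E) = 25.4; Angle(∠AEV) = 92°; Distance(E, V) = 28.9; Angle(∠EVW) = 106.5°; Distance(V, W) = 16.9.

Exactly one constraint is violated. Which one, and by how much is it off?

Distance(V, W) = 16.9 — off by 3.00.

U = (0.00, 0.00) ✓; UH at -130.6° ✓; |UH| = 19.60 ✓; ∠(UH, HA) = 90.00° ✓; |HA| = 10.60 ✓; ∠HAE = 90.80° ✓; |AE| = 25.40 ✓; ∠AEV = 92.00° ✓; |EV| = 28.90 ✓; ∠EVW = 106.5° ✓; |VW| = 19.90 ✗.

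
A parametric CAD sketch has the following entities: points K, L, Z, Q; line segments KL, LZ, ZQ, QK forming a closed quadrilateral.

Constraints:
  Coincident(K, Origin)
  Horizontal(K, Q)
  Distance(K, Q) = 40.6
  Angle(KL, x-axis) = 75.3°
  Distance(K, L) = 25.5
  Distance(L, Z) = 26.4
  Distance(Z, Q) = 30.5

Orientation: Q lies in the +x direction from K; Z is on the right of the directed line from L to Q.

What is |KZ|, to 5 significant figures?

10.243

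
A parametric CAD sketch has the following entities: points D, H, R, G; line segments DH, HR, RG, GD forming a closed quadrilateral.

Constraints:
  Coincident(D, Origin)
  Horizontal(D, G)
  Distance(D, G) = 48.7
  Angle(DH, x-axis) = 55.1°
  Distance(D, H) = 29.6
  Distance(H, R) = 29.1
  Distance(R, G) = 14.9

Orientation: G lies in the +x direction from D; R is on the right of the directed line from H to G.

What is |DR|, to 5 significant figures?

33.816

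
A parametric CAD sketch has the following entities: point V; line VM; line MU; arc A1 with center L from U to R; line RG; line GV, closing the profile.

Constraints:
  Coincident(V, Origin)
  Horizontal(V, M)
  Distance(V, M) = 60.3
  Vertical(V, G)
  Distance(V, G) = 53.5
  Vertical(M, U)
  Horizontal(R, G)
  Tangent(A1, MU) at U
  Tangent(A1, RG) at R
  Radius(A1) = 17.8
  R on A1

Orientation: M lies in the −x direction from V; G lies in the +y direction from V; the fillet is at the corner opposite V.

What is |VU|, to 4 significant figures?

70.08

V is at the origin; VM is horizontal with |VM| = 60.3 and M on the −x side, so M = (-60.30, 0.000). V and G share the same x with |VG| = 53.5 and G on the +y side, so G = (0.000, 53.50). The virtual corner opposite V is at (-60.30, 53.50). The tangent condition forces LU to be normal to MU and tangency of A1 to RG means the radius LR is perpendicular to RG, with radius 17.8, so the center L sits 17.8 in from both sides at L = (-42.50, 35.70). That places the tangent points at U = (-60.30, 35.70) on MU and R = (-42.50, 53.50) on RG. Then |VU| = |U − V| = 70.08.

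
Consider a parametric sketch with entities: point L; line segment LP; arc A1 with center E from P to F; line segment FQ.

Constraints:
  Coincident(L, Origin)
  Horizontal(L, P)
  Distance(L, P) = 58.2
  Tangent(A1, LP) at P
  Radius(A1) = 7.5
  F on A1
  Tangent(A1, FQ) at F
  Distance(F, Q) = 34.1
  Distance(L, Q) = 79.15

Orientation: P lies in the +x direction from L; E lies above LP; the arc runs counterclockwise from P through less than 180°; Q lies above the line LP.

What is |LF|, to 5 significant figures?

66.067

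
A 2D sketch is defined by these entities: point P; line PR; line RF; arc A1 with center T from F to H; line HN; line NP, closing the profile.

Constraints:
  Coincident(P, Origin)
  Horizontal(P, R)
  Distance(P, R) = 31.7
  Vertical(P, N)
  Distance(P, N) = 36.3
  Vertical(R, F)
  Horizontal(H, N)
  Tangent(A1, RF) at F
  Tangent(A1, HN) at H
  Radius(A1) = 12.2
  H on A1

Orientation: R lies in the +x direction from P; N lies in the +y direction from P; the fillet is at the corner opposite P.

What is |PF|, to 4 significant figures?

39.82

P is at the origin; P and R share the same y with |PR| = 31.7 and R on the +x side, so R = (31.70, 0.000). PN is vertical with |PN| = 36.3 and N on the +y side, so N = (0.000, 36.30). The virtual corner opposite P is at (31.70, 36.30). A1 meets RF tangentially, so TF is at right angles to RF and tangency of A1 to HN means the radius TH is perpendicular to HN, with radius 12.2, so the center T sits 12.2 in from both sides at T = (19.50, 24.10). That places the tangent points at F = (31.70, 24.10) on RF and H = (19.50, 36.30) on HN. Then |PF| = |F − P| = 39.82.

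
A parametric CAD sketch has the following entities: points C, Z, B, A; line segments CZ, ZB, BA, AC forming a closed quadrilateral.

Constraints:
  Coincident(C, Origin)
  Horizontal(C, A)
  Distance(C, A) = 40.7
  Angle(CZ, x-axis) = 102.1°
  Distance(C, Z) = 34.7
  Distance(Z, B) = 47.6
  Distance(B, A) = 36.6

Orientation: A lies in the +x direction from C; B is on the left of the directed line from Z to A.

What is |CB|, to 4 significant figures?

54.40

Checks: |ZB| = 47.60 ✓; |BA| = 36.60 ✓.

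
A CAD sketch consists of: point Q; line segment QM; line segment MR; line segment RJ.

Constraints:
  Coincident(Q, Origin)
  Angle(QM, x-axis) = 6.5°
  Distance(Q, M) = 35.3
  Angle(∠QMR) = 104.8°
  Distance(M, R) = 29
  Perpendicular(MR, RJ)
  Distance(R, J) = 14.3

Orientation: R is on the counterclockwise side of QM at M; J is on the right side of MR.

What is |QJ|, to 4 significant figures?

61.57

Q is at the origin; QM runs at 6.5° with length 35.3, so M = 35.3·(cos 6.5°, sin 6.5°) = (35.07, 3.996). ∠QMR = 104.8°, so MR runs at 6.5° + (180° − 104.8°) = 81.70° from the x-axis; with |MR| = 29.0, R = M + 29.0·(cos 81.70°, sin 81.70°) = (39.26, 32.69). MR ⟂ RJ; with |RJ| = 14.3 on the right of MR, J = R + 14.3·(0.9895, -0.1444) = (53.41, 30.63). Then |QJ| = |J − Q| = 61.57.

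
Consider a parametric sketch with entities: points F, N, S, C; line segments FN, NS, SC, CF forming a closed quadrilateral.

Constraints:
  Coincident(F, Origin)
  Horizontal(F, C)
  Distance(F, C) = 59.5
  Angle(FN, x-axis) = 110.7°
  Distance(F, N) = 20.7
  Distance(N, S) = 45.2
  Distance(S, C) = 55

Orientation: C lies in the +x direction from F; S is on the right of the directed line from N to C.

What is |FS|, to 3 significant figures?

24.5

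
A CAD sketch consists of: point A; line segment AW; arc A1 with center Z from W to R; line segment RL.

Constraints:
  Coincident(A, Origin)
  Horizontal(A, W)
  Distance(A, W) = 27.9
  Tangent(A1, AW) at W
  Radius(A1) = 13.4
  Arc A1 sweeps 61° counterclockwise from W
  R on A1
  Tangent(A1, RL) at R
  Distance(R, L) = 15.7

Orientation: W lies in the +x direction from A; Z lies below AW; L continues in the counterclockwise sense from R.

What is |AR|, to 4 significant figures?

17.59

A is at the origin; A and W share the same y with |AW| = 27.9 and W on the +x side, so W = (27.90, 0.000). The tangent condition forces ZW to be normal to AW, so Z = W + (0, -13.4) = (27.90, -13.40). On A1, W sits at bearing 90° from Z; a 61° counterclockwise sweep puts R at bearing 151°, so R = Z + 13.4·(cos 151°, sin 151°) = (16.18, -6.904). Then |AR| = |R − A| = 17.59.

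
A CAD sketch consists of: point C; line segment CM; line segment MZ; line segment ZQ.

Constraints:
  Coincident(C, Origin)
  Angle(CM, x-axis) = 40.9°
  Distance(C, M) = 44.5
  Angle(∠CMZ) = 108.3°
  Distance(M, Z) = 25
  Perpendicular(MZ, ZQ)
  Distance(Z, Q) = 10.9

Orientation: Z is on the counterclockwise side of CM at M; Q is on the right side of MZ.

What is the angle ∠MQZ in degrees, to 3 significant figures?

66.4°

C is at the origin; CM runs at 40.9° with length 44.5, so M = 44.5·(cos 40.9°, sin 40.9°) = (33.6, 29.1). ∠CMZ = 108.3°, so MZ runs at 40.9° + (180° − 108.3°) = 113° from the x-axis; with |MZ| = 25.0, Z = M + 25.0·(cos 113°, sin 113°) = (24.0, 52.2). MZ ⟂ ZQ; with |ZQ| = 10.9 on the right of MZ, Q = Z + 10.9·(0.923, 0.384) = (34.1, 56.4). Then cos ∠MQZ = QM·QZ / (|QM||QZ|), giving 66.4°.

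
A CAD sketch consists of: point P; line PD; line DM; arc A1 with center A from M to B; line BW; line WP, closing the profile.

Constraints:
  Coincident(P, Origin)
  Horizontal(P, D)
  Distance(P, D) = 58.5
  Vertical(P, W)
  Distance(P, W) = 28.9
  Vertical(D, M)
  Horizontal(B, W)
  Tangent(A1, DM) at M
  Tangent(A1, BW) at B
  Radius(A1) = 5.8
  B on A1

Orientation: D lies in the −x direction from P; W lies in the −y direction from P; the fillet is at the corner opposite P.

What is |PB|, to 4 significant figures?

60.10

The virtual corner opposite P is at (-58.50, -28.90). A1 meets DM tangentially, so AM is at right angles to DM and A1 meets BW tangentially, so AB is at right angles to BW, with radius 5.8, so the center A sits 5.8 in from both sides at A = (-52.70, -23.10). That places the tangent points at M = (-58.50, -23.10) on DM and B = (-52.70, -28.90) on BW. Then |PB| = |B − P| = 60.10.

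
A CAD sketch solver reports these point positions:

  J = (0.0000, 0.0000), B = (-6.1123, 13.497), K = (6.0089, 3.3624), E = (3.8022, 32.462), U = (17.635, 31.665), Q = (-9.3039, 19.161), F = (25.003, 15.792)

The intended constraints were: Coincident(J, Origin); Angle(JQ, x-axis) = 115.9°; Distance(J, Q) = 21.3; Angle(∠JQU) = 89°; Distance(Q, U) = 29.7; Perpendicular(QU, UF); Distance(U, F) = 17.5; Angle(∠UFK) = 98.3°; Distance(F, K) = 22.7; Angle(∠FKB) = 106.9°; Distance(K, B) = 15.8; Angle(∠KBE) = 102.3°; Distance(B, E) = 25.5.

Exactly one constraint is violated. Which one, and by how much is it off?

Distance(B, E) = 25.5 — off by 4.10.

J = (0.00, 0.00) ✓; JQ at 115.9° ✓; |JQ| = 21.30 ✓; ∠JQU = 89.00° ✓; |QU| = 29.70 ✓; ∠(QU, UF) = 90.00° ✓; |UF| = 17.50 ✓; ∠UFK = 98.30° ✓; |FK| = 22.70 ✓; ∠FKB = 106.9° ✓; |KB| = 15.80 ✓; ∠KBE = 102.3° ✓; |BE| = 21.40 ✗.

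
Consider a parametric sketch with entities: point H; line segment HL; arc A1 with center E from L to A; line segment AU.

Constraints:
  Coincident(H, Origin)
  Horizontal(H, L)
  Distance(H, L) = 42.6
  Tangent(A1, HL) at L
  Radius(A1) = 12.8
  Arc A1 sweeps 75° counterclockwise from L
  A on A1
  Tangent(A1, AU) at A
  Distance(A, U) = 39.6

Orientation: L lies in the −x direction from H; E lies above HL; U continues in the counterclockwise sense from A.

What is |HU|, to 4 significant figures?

51.75

H is at the origin; H and L share the same y with |HL| = 42.6 and L on the −x side, so L = (-42.60, 0.000). A1 meets HL tangentially, so EL is at right angles to HL, so E = L + (0, 12.8) = (-42.60, 12.80). On A1, L sits at bearing -90° from E; a 75° counterclockwise sweep puts A at bearing -15°, so A = E + 12.8·(cos -15°, sin -15°) = (-30.24, 9.487). A1 meets AU tangentially, so EA is at right angles to AU, so AU runs along (−sin -15°, cos -15°); with |AU| = 39.6, U = (-19.99, 47.74). Then |HU| = |U − H| = 51.75.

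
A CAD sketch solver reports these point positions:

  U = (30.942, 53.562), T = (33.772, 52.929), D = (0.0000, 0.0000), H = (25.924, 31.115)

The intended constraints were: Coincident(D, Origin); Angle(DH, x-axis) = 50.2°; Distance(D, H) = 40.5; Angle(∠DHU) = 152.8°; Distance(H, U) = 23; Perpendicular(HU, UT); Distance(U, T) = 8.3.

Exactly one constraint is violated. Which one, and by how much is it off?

Distance(U, T) = 8.3 — off by 5.40.

D = (0.00, 0.00) ✓; DH at 50.20° ✓; |DH| = 40.50 ✓; ∠DHU = 152.8° ✓; |HU| = 23.00 ✓; ∠(HU, UT) = 90.01° ✓; |UT| = 2.900 ✗.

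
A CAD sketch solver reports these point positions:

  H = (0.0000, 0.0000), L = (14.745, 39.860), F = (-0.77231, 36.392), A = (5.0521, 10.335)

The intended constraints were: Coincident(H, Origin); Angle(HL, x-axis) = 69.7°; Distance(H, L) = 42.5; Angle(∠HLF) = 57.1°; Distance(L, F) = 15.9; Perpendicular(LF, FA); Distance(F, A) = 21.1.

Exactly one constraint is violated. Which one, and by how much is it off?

Distance(F, A) = 21.1 — off by 5.60.

H = (0.00, 0.00) ✓; HL at 69.70° ✓; |HL| = 42.50 ✓; ∠HLF = 57.10° ✓; |LF| = 15.90 ✓; ∠(LF, FA) = 90.00° ✓; |FA| = 26.70 ✗.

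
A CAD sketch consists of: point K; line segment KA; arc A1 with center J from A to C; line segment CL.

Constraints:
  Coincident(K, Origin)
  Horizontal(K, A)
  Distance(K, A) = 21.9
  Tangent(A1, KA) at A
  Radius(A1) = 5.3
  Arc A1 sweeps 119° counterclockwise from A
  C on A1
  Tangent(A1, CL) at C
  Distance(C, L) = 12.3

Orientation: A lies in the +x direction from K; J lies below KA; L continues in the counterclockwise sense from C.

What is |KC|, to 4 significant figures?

18.97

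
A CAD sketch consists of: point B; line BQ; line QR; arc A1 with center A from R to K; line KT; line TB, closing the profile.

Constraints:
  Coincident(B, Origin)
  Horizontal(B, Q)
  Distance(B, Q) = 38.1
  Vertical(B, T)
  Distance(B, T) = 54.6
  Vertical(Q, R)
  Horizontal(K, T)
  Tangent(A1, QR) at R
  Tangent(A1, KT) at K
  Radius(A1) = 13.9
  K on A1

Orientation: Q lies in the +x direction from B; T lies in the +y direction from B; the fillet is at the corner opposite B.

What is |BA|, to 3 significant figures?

47.4

BT is vertical with |BT| = 54.6 and T on the +y side, so T = (0.00, 54.6). The virtual corner opposite B is at (38.1, 54.6). A1 meets QR tangentially, so AR is at right angles to QR and A1 meets KT tangentially, so AK is at right angles to KT, with radius 13.9, so the center A sits 13.9 in from both sides at A = (24.2, 40.7). Then |BA| = |A − B| = 47.4.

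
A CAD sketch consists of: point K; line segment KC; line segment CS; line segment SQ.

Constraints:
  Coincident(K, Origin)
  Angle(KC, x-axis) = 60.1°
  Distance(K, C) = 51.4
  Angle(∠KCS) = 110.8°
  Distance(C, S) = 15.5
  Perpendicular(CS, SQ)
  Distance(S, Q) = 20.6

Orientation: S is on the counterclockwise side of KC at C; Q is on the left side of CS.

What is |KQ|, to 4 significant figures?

43.51

K is at the origin; KC runs at 60.1° with length 51.4, so C = 51.4·(cos 60.1°, sin 60.1°) = (25.62, 44.56). ∠KCS = 110.8°, so CS runs at 60.1° + (180° − 110.8°) = 129.3° from the x-axis; with |CS| = 15.5, S = C + 15.5·(cos 129.3°, sin 129.3°) = (15.80, 56.55). CS ⟂ SQ; with |SQ| = 20.6 on the left of CS, Q = S + 20.6·(-0.7738, -0.6334) = (-0.1362, 43.51). Then |KQ| = |Q − K| = 43.51.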